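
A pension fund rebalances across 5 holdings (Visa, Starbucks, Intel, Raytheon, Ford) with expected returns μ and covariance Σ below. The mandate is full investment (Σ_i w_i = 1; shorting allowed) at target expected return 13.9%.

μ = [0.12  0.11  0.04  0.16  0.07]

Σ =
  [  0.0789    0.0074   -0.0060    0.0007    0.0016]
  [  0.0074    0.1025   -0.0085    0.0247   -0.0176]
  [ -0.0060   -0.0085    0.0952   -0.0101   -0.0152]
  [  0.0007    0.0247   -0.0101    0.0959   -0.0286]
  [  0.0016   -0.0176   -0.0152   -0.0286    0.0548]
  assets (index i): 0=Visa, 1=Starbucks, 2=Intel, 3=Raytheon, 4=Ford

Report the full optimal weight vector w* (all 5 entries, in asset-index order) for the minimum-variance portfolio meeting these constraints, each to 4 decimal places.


g=Σ⁻¹μ = [1.4407  1.0403  1.3916  2.5104  3.2656]
h=Σ⁻¹𝟙 = [12.1430  12.1710  20.7022  20.8432  38.4228]
a=μᵀg=0.973234  b=𝟙ᵀg=9.648563  c=𝟙ᵀh=104.282212  D=ac−b²=8.396186
λ₁=(c·0.139−b)/D = (104.282212·0.139−9.648563)/8.396186 = 0.577246
λ₂=(a−b·0.139)/D = (0.973234−9.648563·0.139)/8.396186 = -0.043819
w* = 0.577246·g + -0.043819·h:
  w_0 = 0.577246·1.4407 + -0.043819·12.1430 = 0.2995  (Visa)
  w_1 = 0.577246·1.0403 + -0.043819·12.1710 = 0.0672  (Starbucks)
  w_2 = 0.577246·1.3916 + -0.043819·20.7022 = -0.1039  (Intel)
  w_3 = 0.577246·2.5104 + -0.043819·20.8432 = 0.5358  (Raytheon)
  w_4 = 0.577246·3.2656 + -0.043819·38.4228 = 0.2014  (Ford)
Σw_i=1.0000  μᵀw=0.1390
σ²=wᵀΣw=λ₁·μ_p+λ₂ = 0.577246·0.139 + -0.043819 = 0.036418 ≈ 0.0364

0.2995  0.0672  -0.1039  0.5358  0.2014


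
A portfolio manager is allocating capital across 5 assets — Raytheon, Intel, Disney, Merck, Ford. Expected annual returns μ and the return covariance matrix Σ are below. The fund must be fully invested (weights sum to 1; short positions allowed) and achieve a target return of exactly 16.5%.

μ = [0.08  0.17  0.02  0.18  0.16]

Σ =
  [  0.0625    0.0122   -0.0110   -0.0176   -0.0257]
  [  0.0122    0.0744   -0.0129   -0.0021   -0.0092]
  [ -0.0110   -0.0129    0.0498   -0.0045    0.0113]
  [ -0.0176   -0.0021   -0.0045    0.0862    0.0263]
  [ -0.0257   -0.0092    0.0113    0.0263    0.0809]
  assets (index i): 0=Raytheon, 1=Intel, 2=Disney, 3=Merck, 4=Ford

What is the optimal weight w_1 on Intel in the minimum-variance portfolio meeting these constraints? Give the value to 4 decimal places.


0.3277

x=Σ⁻¹μ = [2.5166  2.4234  1.2699  2.0537  2.2078]
y=Σ⁻¹𝟙 = [27.9321  15.9823  28.4972  14.8336  14.2491]
a=μᵀx=1.361625  b=𝟙ᵀx=10.471407  c=𝟙ᵀy=101.494332  D=ac−b²=28.546895
λ₁=(c·0.165−b)/D = (101.494332·0.165−10.471407)/28.546895 = 0.219819
λ₂=(a−b·0.165)/D = (1.361625−10.471407·0.165)/28.546895 = -0.012827
w* = 0.219819·x + -0.012827·y:
  w_0 = 0.219819·2.5166 + -0.012827·27.9321 = 0.1949  (Raytheon)
  w_1 = 0.219819·2.4234 + -0.012827·15.9823 = 0.3277  (Intel)
  w_2 = 0.219819·1.2699 + -0.012827·28.4972 = -0.0864  (Disney)
  w_3 = 0.219819·2.0537 + -0.012827·14.8336 = 0.2612  (Merck)
  w_4 = 0.219819·2.2078 + -0.012827·14.2491 = 0.3025  (Ford)
Σw_i=1.0000  μᵀw=0.1650
σ²=wᵀΣw=λ₁·μ_p+λ₂ = 0.219819·0.165 + -0.012827 = 0.023444 ≈ 0.0234


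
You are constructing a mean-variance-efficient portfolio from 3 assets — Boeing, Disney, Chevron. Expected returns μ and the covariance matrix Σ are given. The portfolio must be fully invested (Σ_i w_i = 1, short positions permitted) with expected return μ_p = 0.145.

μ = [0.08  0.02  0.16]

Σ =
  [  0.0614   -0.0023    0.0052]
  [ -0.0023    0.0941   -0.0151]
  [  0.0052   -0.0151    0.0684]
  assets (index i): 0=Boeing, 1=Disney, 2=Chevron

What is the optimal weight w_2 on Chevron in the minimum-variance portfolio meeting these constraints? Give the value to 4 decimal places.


g=Σ⁻¹μ = [1.1238  0.6238  2.3914]
h=Σ⁻¹𝟙 = [15.4037  13.6450  16.4611]
a=μᵀg=0.485008  b=𝟙ᵀg=4.138971  c=𝟙ᵀh=45.509749  D=ac−b²=4.941523
λ₁=(c·0.145−b)/D = (45.509749·0.145−4.138971)/4.941523 = 0.497811
λ₂=(a−b·0.145)/D = (0.485008−4.138971·0.145)/4.941523 = -0.023301
w* = 0.497811·g + -0.023301·h:
  w_0 = 0.497811·1.1238 + -0.023301·15.4037 = 0.2005  (Boeing)
  w_1 = 0.497811·0.6238 + -0.023301·13.6450 = -0.0074  (Disney)
  w_2 = 0.497811·2.3914 + -0.023301·16.4611 = 0.8069  (Chevron)
Σw_i=1.0000  μᵀw=0.1450
σ²=wᵀΣw=λ₁·μ_p+λ₂ = 0.497811·0.145 + -0.023301 = 0.048882 ≈ 0.0489

0.8069


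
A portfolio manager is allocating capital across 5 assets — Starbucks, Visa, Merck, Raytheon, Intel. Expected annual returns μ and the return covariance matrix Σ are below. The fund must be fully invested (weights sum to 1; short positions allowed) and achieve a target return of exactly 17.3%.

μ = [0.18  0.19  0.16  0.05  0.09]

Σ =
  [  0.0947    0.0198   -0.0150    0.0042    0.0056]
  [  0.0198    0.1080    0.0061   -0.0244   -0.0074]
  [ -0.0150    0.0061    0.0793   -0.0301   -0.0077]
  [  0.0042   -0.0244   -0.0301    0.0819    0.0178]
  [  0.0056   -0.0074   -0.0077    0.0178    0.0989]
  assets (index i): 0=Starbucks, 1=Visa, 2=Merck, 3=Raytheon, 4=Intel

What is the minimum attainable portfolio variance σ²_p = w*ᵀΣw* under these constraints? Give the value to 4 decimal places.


0.0303

x=Σ⁻¹μ = [1.8865  1.7443  3.0732  1.9856  0.8156]
y=Σ⁻¹𝟙 = [10.2895  11.5528  22.6953  21.6700  8.2598]
a=μᵀx=1.335392  b=𝟙ᵀx=9.505273  c=𝟙ᵀy=74.467449  D=ac−b²=9.092983
λ₁=(c·0.173−b)/D = (74.467449·0.173−9.505273)/9.092983 = 0.371451
λ₂=(a−b·0.173)/D = (1.335392−9.505273·0.173)/9.092983 = -0.033985
w* = 0.371451·x + -0.033985·y:
  w_0 = 0.371451·1.8865 + -0.033985·10.2895 = 0.3511  (Starbucks)
  w_1 = 0.371451·1.7443 + -0.033985·11.5528 = 0.2553  (Visa)
  w_2 = 0.371451·3.0732 + -0.033985·22.6953 = 0.3703  (Merck)
  w_3 = 0.371451·1.9856 + -0.033985·21.6700 = 0.0011  (Raytheon)
  w_4 = 0.371451·0.8156 + -0.033985·8.2598 = 0.0222  (Intel)
Σw_i=1.0000  μᵀw=0.1730
σ²=wᵀΣw=λ₁·μ_p+λ₂ = 0.371451·0.173 + -0.033985 = 0.030276 ≈ 0.0303


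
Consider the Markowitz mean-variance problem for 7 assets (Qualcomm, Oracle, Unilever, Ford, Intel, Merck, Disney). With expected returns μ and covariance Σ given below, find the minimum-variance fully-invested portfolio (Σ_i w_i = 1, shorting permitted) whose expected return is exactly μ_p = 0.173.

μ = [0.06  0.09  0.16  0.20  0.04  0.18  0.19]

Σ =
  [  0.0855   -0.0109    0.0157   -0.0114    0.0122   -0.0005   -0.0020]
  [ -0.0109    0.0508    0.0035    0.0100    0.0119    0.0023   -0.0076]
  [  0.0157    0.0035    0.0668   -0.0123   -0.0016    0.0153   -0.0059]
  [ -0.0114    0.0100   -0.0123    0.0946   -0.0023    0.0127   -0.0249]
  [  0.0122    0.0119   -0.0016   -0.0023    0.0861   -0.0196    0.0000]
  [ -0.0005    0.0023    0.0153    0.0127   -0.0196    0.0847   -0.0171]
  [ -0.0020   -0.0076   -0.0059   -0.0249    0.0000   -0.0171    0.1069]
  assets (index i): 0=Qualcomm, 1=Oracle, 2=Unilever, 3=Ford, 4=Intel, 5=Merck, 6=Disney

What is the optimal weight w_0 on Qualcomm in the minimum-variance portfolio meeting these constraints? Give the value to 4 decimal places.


u=Σ⁻¹μ = [0.7854  1.3792  2.5112  2.9392  0.7387  1.9807  3.0302]
v=Σ⁻¹𝟙 = [12.5723  18.0069  12.6345  14.8617  10.9019  12.8530  17.0850]
a=μᵀu=2.122685  b=𝟙ᵀu=13.364574  c=𝟙ᵀv=98.915227  D=ac−b²=31.354071
λ₁=(c·0.173−b)/D = (98.915227·0.173−13.364574)/31.354071 = 0.119530
λ₂=(a−b·0.173)/D = (2.122685−13.364574·0.173)/31.354071 = -0.006040
w* = 0.119530·u + -0.006040·v:
  w_0 = 0.119530·0.7854 + -0.006040·12.5723 = 0.0179  (Qualcomm)
  w_1 = 0.119530·1.3792 + -0.006040·18.0069 = 0.0561  (Oracle)
  w_2 = 0.119530·2.5112 + -0.006040·12.6345 = 0.2239  (Unilever)
  w_3 = 0.119530·2.9392 + -0.006040·14.8617 = 0.2616  (Ford)
  w_4 = 0.119530·0.7387 + -0.006040·10.9019 = 0.0225  (Intel)
  w_5 = 0.119530·1.9807 + -0.006040·12.8530 = 0.1591  (Merck)
  w_6 = 0.119530·3.0302 + -0.006040·17.0850 = 0.2590  (Disney)
Σw_i=1.0000  μᵀw=0.1730
σ²=wᵀΣw=λ₁·μ_p+λ₂ = 0.119530·0.173 + -0.006040 = 0.014639 ≈ 0.0146

0.0179


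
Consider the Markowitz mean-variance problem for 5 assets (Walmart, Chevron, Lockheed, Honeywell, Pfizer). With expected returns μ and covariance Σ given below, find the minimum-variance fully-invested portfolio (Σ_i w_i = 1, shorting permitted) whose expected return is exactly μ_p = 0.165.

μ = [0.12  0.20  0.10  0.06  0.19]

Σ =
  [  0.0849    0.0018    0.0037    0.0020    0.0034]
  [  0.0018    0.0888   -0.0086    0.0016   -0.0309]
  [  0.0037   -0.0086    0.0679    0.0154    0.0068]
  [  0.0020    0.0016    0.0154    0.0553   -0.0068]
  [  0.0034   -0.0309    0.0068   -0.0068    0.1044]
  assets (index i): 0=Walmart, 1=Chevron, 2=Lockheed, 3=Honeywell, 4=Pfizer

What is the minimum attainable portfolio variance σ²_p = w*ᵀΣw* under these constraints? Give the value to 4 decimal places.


u=Σ⁻¹μ = [1.1542  3.2923  1.3477  0.9082  2.7282]
v=Σ⁻¹𝟙 = [9.9710  16.9328  11.2670  15.8862  14.5664]
a=μᵀu=1.504583  b=𝟙ᵀu=9.430565  c=𝟙ᵀv=68.623357  D=ac−b²=14.313993
λ₁=(c·0.165−b)/D = (68.623357·0.165−9.430565)/14.313993 = 0.132199
λ₂=(a−b·0.165)/D = (1.504583−9.430565·0.165)/14.313993 = -0.003595
w* = 0.132199·u + -0.003595·v:
  w_0 = 0.132199·1.1542 + -0.003595·9.9710 = 0.1167  (Walmart)
  w_1 = 0.132199·3.2923 + -0.003595·16.9328 = 0.3744  (Chevron)
  w_2 = 0.132199·1.3477 + -0.003595·11.2670 = 0.1377  (Lockheed)
  w_3 = 0.132199·0.9082 + -0.003595·15.8862 = 0.0629  (Honeywell)
  w_4 = 0.132199·2.7282 + -0.003595·14.5664 = 0.3083  (Pfizer)
Σw_i=1.0000  μᵀw=0.1650
σ²=wᵀΣw=λ₁·μ_p+λ₂ = 0.132199·0.165 + -0.003595 = 0.018218 ≈ 0.0182

0.0182


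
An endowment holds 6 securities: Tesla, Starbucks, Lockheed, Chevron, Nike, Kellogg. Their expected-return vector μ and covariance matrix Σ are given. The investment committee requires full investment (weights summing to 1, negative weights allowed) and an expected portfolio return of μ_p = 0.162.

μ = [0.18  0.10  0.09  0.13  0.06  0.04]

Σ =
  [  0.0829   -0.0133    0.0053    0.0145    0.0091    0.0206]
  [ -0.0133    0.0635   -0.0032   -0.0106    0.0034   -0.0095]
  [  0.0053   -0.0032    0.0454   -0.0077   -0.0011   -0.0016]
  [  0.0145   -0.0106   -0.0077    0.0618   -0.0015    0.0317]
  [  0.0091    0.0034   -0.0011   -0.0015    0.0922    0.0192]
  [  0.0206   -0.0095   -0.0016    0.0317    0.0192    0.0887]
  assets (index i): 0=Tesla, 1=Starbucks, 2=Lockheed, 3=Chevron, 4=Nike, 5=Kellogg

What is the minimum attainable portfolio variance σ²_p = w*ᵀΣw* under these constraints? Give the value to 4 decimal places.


x=Σ⁻¹μ = [2.0683  2.4318  2.3689  2.7824  0.6079  -0.8522]
y=Σ⁻¹𝟙 = [8.7061  22.1749  26.2762  19.8988  9.1810  3.0021]
a=μᵀx=1.192791  b=𝟙ᵀx=9.407248  c=𝟙ᵀy=89.239245  D=ac−b²=17.947436
λ₁=(c·0.162−b)/D = (89.239245·0.162−9.407248)/17.947436 = 0.281350
λ₂=(a−b·0.162)/D = (1.192791−9.407248·0.162)/17.947436 = -0.018453
w* = 0.281350·x + -0.018453·y:
  w_0 = 0.281350·2.0683 + -0.018453·8.7061 = 0.4213  (Tesla)
  w_1 = 0.281350·2.4318 + -0.018453·22.1749 = 0.2750  (Starbucks)
  w_2 = 0.281350·2.3689 + -0.018453·26.2762 = 0.1816  (Lockheed)
  w_3 = 0.281350·2.7824 + -0.018453·19.8988 = 0.4156  (Chevron)
  w_4 = 0.281350·0.6079 + -0.018453·9.1810 = 0.0016  (Nike)
  w_5 = 0.281350·-0.8522 + -0.018453·3.0021 = -0.2952  (Kellogg)
Σw_i=1.0000  μᵀw=0.1620
σ²=wᵀΣw=λ₁·μ_p+λ₂ = 0.281350·0.162 + -0.018453 = 0.027126 ≈ 0.0271

0.0271


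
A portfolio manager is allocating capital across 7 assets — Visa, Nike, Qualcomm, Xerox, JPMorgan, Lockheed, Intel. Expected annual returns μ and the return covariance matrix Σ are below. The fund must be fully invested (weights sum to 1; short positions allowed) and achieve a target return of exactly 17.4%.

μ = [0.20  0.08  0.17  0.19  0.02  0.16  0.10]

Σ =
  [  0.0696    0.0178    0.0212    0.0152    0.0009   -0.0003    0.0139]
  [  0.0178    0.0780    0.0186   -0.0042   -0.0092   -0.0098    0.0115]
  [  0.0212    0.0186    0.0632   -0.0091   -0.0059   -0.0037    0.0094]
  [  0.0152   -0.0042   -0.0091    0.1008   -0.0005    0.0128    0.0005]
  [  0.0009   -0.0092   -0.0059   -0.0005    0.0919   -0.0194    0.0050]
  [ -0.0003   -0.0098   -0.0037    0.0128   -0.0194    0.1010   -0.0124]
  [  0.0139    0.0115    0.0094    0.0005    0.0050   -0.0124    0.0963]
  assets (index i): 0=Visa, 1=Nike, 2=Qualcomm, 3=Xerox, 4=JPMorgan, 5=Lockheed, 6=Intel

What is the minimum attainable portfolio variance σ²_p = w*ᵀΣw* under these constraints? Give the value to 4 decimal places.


0.0221

p=Σ⁻¹μ = [1.5466  0.3985  2.3562  1.6613  0.7292  1.7309  0.7140]
q=Σ⁻¹𝟙 = [3.4027  11.7244  13.6539  9.3431  15.5348  14.3497  8.1528]
a=μᵀp=1.420333  b=𝟙ᵀp=9.136768  c=𝟙ᵀq=76.161391  D=ac−b²=24.694029
λ₁=(c·0.174−b)/D = (76.161391·0.174−9.136768)/24.694029 = 0.166652
λ₂=(a−b·0.174)/D = (1.420333−9.136768·0.174)/24.694029 = -0.006863
w* = 0.166652·p + -0.006863·q:
  w_0 = 0.166652·1.5466 + -0.006863·3.4027 = 0.2344  (Visa)
  w_1 = 0.166652·0.3985 + -0.006863·11.7244 = -0.0140  (Nike)
  w_2 = 0.166652·2.3562 + -0.006863·13.6539 = 0.2990  (Qualcomm)
  w_3 = 0.166652·1.6613 + -0.006863·9.3431 = 0.2127  (Xerox)
  w_4 = 0.166652·0.7292 + -0.006863·15.5348 = 0.0149  (JPMorgan)
  w_5 = 0.166652·1.7309 + -0.006863·14.3497 = 0.1900  (Lockheed)
  w_6 = 0.166652·0.7140 + -0.006863·8.1528 = 0.0630  (Intel)
Σw_i=1.0000  μᵀw=0.1740
σ²=wᵀΣw=λ₁·μ_p+λ₂ = 0.166652·0.174 + -0.006863 = 0.022135 ≈ 0.0221


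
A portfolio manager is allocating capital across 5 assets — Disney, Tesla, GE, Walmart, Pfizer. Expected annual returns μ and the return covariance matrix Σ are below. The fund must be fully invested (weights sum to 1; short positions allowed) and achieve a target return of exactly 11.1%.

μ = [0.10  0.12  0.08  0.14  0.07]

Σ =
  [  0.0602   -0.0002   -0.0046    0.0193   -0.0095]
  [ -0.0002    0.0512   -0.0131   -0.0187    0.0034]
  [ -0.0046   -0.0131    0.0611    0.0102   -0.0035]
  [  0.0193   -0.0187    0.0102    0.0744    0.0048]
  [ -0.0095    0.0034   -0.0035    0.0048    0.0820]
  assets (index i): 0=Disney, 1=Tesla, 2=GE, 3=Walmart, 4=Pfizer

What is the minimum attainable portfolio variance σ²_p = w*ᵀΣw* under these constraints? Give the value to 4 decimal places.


u=Σ⁻¹μ = [1.2547  3.5522  1.8538  2.1430  0.8054]
v=Σ⁻¹𝟙 = [16.4780  29.0597  22.4962  12.5393  13.1254]
a=μᵀu=1.056418  b=𝟙ᵀu=9.608947  c=𝟙ᵀv=93.698678  D=ac−b²=6.653128
λ₁=(c·0.111−b)/D = (93.698678·0.111−9.608947)/6.653128 = 0.118983
λ₂=(a−b·0.111)/D = (1.056418−9.608947·0.111)/6.653128 = -0.001529
w* = 0.118983·u + -0.001529·v:
  w_0 = 0.118983·1.2547 + -0.001529·16.4780 = 0.1241  (Disney)
  w_1 = 0.118983·3.5522 + -0.001529·29.0597 = 0.3782  (Tesla)
  w_2 = 0.118983·1.8538 + -0.001529·22.4962 = 0.1862  (GE)
  w_3 = 0.118983·2.1430 + -0.001529·12.5393 = 0.2358  (Walmart)
  w_4 = 0.118983·0.8054 + -0.001529·13.1254 = 0.0758  (Pfizer)
Σw_i=1.0000  μᵀw=0.1110
σ²=wᵀΣw=λ₁·μ_p+λ₂ = 0.118983·0.111 + -0.001529 = 0.011678 ≈ 0.0117

0.0117


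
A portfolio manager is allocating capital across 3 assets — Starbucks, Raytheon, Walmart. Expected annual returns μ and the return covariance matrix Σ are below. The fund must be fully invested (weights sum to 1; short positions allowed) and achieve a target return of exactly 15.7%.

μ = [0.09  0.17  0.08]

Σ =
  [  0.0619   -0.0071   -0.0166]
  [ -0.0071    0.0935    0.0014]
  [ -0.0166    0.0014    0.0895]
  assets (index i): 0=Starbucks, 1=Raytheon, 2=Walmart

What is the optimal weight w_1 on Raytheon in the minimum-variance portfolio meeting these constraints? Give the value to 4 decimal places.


p=Σ⁻¹μ = [2.0093  1.9523  1.2360]
q=Σ⁻¹𝟙 = [21.5620  12.1082  14.9830]
a=μᵀp=0.611605  b=𝟙ᵀp=5.197604  c=𝟙ᵀq=48.653117  D=ac−b²=2.741395
λ₁=(c·0.157−b)/D = (48.653117·0.157−5.197604)/2.741395 = 0.890399
λ₂=(a−b·0.157)/D = (0.611605−5.197604·0.157)/2.741395 = -0.074568
w* = 0.890399·p + -0.074568·q:
  w_0 = 0.890399·2.0093 + -0.074568·21.5620 = 0.1813  (Starbucks)
  w_1 = 0.890399·1.9523 + -0.074568·12.1082 = 0.8354  (Raytheon)
  w_2 = 0.890399·1.2360 + -0.074568·14.9830 = -0.0167  (Walmart)
Σw_i=1.0000  μᵀw=0.1570
σ²=wᵀΣw=λ₁·μ_p+λ₂ = 0.890399·0.157 + -0.074568 = 0.065225 ≈ 0.0652

0.8354


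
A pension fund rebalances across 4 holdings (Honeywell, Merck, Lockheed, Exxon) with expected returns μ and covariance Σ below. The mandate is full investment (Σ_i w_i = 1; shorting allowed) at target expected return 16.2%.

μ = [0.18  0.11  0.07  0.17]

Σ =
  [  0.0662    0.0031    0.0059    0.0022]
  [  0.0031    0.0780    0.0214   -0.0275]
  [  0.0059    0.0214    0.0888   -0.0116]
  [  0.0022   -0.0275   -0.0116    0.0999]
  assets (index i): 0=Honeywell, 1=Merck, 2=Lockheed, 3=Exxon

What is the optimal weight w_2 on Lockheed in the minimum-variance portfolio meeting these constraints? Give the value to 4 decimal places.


u=Σ⁻¹μ = [2.5128  1.9811  0.4368  2.2424]
v=Σ⁻¹𝟙 = [13.1263  15.1726  8.6798  14.9054]
a=μᵀu=1.082026  b=𝟙ᵀu=7.173230  c=𝟙ᵀv=51.884113  D=ac−b²=4.684709
λ₁=(c·0.162−b)/D = (51.884113·0.162−7.173230)/4.684709 = 0.262983
λ₂=(a−b·0.162)/D = (1.082026−7.173230·0.162)/4.684709 = -0.017085
w* = 0.262983·u + -0.017085·v:
  w_0 = 0.262983·2.5128 + -0.017085·13.1263 = 0.4366  (Honeywell)
  w_1 = 0.262983·1.9811 + -0.017085·15.1726 = 0.2618  (Merck)
  w_2 = 0.262983·0.4368 + -0.017085·8.6798 = -0.0334  (Lockheed)
  w_3 = 0.262983·2.2424 + -0.017085·14.9054 = 0.3351  (Exxon)
Σw_i=1.0000  μᵀw=0.1620
σ²=wᵀΣw=λ₁·μ_p+λ₂ = 0.262983·0.162 + -0.017085 = 0.025518 ≈ 0.0255

-0.0334


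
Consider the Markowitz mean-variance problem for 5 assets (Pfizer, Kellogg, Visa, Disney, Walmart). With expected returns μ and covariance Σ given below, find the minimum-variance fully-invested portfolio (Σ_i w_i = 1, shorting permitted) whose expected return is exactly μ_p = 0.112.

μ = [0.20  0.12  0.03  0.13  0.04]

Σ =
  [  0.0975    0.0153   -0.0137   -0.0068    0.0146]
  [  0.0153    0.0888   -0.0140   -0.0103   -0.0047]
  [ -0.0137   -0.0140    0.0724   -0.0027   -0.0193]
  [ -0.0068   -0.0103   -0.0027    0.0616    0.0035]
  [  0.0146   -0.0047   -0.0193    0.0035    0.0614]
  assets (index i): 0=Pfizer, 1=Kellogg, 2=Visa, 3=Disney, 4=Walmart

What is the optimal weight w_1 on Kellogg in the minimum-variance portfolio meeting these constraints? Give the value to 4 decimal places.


x=Σ⁻¹μ = [2.1020  1.5360  1.3523  2.6276  0.5445]
y=Σ⁻¹𝟙 = [9.2017  17.2064  25.5745  19.9796  22.3157]
a=μᵀx=1.008649  b=𝟙ᵀx=8.162318  c=𝟙ᵀy=94.277873  D=ac−b²=28.469819
λ₁=(c·0.112−b)/D = (94.277873·0.112−8.162318)/28.469819 = 0.084188
λ₂=(a−b·0.112)/D = (1.008649−8.162318·0.112)/28.469819 = 0.003318
w* = 0.084188·x + 0.003318·y:
  w_0 = 0.084188·2.1020 + 0.003318·9.2017 = 0.2075  (Pfizer)
  w_1 = 0.084188·1.5360 + 0.003318·17.2064 = 0.1864  (Kellogg)
  w_2 = 0.084188·1.3523 + 0.003318·25.5745 = 0.1987  (Visa)
  w_3 = 0.084188·2.6276 + 0.003318·19.9796 = 0.2875  (Disney)
  w_4 = 0.084188·0.5445 + 0.003318·22.3157 = 0.1199  (Walmart)
Σw_i=1.0000  μᵀw=0.1120
σ²=wᵀΣw=λ₁·μ_p+λ₂ = 0.084188·0.112 + 0.003318 = 0.012747 ≈ 0.0127

0.1864


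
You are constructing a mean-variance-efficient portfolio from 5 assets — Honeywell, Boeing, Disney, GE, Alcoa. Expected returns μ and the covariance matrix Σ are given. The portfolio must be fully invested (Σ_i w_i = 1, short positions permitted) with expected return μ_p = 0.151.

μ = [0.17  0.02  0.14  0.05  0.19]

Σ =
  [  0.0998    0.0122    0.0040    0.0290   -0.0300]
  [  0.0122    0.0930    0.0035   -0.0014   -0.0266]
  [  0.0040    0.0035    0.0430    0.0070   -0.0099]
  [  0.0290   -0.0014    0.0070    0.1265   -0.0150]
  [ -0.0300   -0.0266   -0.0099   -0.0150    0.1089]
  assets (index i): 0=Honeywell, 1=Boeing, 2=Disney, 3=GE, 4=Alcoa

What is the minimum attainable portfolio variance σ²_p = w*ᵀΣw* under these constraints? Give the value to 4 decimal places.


0.0156

u=Σ⁻¹μ = [2.3463  0.5900  3.6493  0.0019  2.8672]
v=Σ⁻¹𝟙 = [11.1267  13.8261  24.3667  6.3787  18.7188]
a=μᵀu=1.466460  b=𝟙ᵀu=9.454905  c=𝟙ᵀv=74.416910  D=ac−b²=19.734233
λ₁=(c·0.151−b)/D = (74.416910·0.151−9.454905)/19.734233 = 0.090302
λ₂=(a−b·0.151)/D = (1.466460−9.454905·0.151)/19.734233 = 0.001965
w* = 0.090302·u + 0.001965·v:
  w_0 = 0.090302·2.3463 + 0.001965·11.1267 = 0.2337  (Honeywell)
  w_1 = 0.090302·0.5900 + 0.001965·13.8261 = 0.0804  (Boeing)
  w_2 = 0.090302·3.6493 + 0.001965·24.3667 = 0.3774  (Disney)
  w_3 = 0.090302·0.0019 + 0.001965·6.3787 = 0.0127  (GE)
  w_4 = 0.090302·2.8672 + 0.001965·18.7188 = 0.2957  (Alcoa)
Σw_i=1.0000  μᵀw=0.1510
σ²=wᵀΣw=λ₁·μ_p+λ₂ = 0.090302·0.151 + 0.001965 = 0.015600 ≈ 0.0156


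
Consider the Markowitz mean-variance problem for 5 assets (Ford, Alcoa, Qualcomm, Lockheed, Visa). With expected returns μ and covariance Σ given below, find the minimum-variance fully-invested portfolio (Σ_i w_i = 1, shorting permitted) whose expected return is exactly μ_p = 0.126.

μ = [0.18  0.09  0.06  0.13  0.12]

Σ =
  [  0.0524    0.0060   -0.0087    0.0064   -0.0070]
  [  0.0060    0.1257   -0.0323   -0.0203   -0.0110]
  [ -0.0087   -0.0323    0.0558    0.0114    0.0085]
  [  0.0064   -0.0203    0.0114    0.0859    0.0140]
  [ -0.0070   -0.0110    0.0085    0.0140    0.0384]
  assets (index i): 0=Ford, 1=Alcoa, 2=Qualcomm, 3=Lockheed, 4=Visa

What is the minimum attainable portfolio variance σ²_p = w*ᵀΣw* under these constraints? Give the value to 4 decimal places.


x=Σ⁻¹μ = [3.9648  1.4271  1.8242  0.7285  3.5871]
y=Σ⁻¹𝟙 = [24.4333  16.8437  26.1072  5.8709  27.4013]
a=μᵀx=1.476717  b=𝟙ᵀx=11.531743  c=𝟙ᵀy=100.656502  D=ac−b²=15.660090
λ₁=(c·0.126−b)/D = (100.656502·0.126−11.531743)/15.660090 = 0.073497
λ₂=(a−b·0.126)/D = (1.476717−11.531743·0.126)/15.660090 = 0.001515
w* = 0.073497·x + 0.001515·y:
  w_0 = 0.073497·3.9648 + 0.001515·24.4333 = 0.3284  (Ford)
  w_1 = 0.073497·1.4271 + 0.001515·16.8437 = 0.1304  (Alcoa)
  w_2 = 0.073497·1.8242 + 0.001515·26.1072 = 0.1736  (Qualcomm)
  w_3 = 0.073497·0.7285 + 0.001515·5.8709 = 0.0624  (Lockheed)
  w_4 = 0.073497·3.5871 + 0.001515·27.4013 = 0.3051  (Visa)
Σw_i=1.0000  μᵀw=0.1260
σ²=wᵀΣw=λ₁·μ_p+λ₂ = 0.073497·0.126 + 0.001515 = 0.010775 ≈ 0.0108

0.0108


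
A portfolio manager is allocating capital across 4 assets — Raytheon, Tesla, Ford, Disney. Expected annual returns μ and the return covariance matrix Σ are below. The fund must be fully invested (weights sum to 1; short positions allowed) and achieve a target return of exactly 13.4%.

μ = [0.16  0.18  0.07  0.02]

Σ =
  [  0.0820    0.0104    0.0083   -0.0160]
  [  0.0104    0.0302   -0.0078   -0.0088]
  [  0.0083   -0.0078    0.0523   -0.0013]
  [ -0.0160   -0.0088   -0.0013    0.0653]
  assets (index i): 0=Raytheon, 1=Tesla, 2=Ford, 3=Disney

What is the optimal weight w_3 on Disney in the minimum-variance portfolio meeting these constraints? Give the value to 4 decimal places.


x=Σ⁻¹μ = [1.1992  6.5506  2.1630  1.5260]
y=Σ⁻¹𝟙 = [8.8279  43.4156  24.7866  23.8212]
a=μᵀx=1.552911  b=𝟙ᵀx=11.438763  c=𝟙ᵀy=100.851344  D=ac−b²=25.767844
λ₁=(c·0.134−b)/D = (100.851344·0.134−11.438763)/25.767844 = 0.080539
λ₂=(a−b·0.134)/D = (1.552911−11.438763·0.134)/25.767844 = 0.000781
w* = 0.080539·x + 0.000781·y:
  w_0 = 0.080539·1.1992 + 0.000781·8.8279 = 0.1035  (Raytheon)
  w_1 = 0.080539·6.5506 + 0.000781·43.4156 = 0.5615  (Tesla)
  w_2 = 0.080539·2.1630 + 0.000781·24.7866 = 0.1936  (Ford)
  w_3 = 0.080539·1.5260 + 0.000781·23.8212 = 0.1415  (Disney)
Σw_i=1.0000  μᵀw=0.1340
σ²=wᵀΣw=λ₁·μ_p+λ₂ = 0.080539·0.134 + 0.000781 = 0.011573 ≈ 0.0116

0.1415


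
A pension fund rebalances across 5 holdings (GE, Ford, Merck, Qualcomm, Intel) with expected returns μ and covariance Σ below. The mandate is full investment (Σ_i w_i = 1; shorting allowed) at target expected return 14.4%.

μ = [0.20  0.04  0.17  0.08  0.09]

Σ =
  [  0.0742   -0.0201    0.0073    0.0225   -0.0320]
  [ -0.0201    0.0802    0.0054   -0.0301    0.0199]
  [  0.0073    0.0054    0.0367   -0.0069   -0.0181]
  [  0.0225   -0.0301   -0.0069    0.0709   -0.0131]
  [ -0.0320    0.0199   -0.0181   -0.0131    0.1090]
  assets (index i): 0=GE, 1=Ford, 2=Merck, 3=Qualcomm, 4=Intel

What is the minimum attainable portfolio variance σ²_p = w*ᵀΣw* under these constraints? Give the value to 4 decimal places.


0.0107

u=Σ⁻¹μ = [3.0617  0.8047  5.5124  1.5294  2.6768]
v=Σ⁻¹𝟙 = [16.0529  18.2446  35.3463  23.7580  19.2809]
a=μᵀu=1.944918  b=𝟙ᵀu=13.585152  c=𝟙ᵀv=112.682712  D=ac−b²=34.602312
λ₁=(c·0.144−b)/D = (112.682712·0.144−13.585152)/34.602312 = 0.076329
λ₂=(a−b·0.144)/D = (1.944918−13.585152·0.144)/34.602312 = -0.000328
w* = 0.076329·u + -0.000328·v:
  w_0 = 0.076329·3.0617 + -0.000328·16.0529 = 0.2284  (GE)
  w_1 = 0.076329·0.8047 + -0.000328·18.2446 = 0.0554  (Ford)
  w_2 = 0.076329·5.5124 + -0.000328·35.3463 = 0.4092  (Merck)
  w_3 = 0.076329·1.5294 + -0.000328·23.7580 = 0.1090  (Qualcomm)
  w_4 = 0.076329·2.6768 + -0.000328·19.2809 = 0.1980  (Intel)
Σw_i=1.0000  μᵀw=0.1440
σ²=wᵀΣw=λ₁·μ_p+λ₂ = 0.076329·0.144 + -0.000328 = 0.010664 ≈ 0.0107


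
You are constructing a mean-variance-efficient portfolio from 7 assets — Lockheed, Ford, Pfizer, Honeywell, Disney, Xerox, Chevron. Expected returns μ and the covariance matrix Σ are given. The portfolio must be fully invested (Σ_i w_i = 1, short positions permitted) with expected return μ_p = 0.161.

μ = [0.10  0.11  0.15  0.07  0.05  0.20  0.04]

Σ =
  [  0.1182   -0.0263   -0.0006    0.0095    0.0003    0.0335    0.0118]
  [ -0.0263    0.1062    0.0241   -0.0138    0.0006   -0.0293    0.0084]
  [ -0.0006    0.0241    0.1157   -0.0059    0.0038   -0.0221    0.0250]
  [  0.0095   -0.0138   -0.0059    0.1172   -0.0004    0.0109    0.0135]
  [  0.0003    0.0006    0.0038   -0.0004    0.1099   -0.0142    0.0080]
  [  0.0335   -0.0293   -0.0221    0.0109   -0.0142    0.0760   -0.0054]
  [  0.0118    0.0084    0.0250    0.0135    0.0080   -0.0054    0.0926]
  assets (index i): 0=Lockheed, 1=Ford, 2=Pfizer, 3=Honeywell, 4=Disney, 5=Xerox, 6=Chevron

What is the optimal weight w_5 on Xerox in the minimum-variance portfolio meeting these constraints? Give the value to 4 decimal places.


0.5000

u=Σ⁻¹μ = [0.1397  1.8261  1.6788  0.5472  0.8949  3.8411  -0.1378]
v=Σ⁻¹𝟙 = [4.7653  14.8805  8.2939  7.7837  10.9853  20.5484  5.7173]
a=μᵀu=1.312419  b=𝟙ᵀu=8.789975  c=𝟙ᵀv=72.974478  D=ac−b²=18.509401
λ₁=(c·0.161−b)/D = (72.974478·0.161−8.789975)/18.509401 = 0.159860
λ₂=(a−b·0.161)/D = (1.312419−8.789975·0.161)/18.509401 = -0.005552
w* = 0.159860·u + -0.005552·v:
  w_0 = 0.159860·0.1397 + -0.005552·4.7653 = -0.0041  (Lockheed)
  w_1 = 0.159860·1.8261 + -0.005552·14.8805 = 0.2093  (Ford)
  w_2 = 0.159860·1.6788 + -0.005552·8.2939 = 0.2223  (Pfizer)
  w_3 = 0.159860·0.5472 + -0.005552·7.7837 = 0.0443  (Honeywell)
  w_4 = 0.159860·0.8949 + -0.005552·10.9853 = 0.0821  (Disney)
  w_5 = 0.159860·3.8411 + -0.005552·20.5484 = 0.5000  (Xerox)
  w_6 = 0.159860·-0.1378 + -0.005552·5.7173 = -0.0538  (Chevron)
Σw_i=1.0000  μᵀw=0.1610
σ²=wᵀΣw=λ₁·μ_p+λ₂ = 0.159860·0.161 + -0.005552 = 0.020185 ≈ 0.0202


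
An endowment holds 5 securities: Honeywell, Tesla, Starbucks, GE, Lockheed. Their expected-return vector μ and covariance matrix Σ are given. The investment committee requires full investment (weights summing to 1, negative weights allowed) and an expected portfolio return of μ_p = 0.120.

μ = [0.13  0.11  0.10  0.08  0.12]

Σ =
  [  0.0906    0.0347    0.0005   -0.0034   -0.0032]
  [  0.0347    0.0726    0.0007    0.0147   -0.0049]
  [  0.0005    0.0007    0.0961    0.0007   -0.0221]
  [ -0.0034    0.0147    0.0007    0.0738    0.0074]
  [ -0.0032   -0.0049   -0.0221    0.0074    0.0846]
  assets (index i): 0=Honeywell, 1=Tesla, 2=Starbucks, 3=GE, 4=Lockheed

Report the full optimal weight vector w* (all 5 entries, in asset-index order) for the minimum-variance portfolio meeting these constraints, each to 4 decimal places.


x=Σ⁻¹μ = [1.1710  0.9109  1.4422  0.7598  1.8258]
y=Σ⁻¹𝟙 = [8.6958  8.3673  13.7394  10.6202  15.2941]
a=μᵀx=0.676530  b=𝟙ᵀx=6.109697  c=𝟙ᵀy=56.716753  D=ac−b²=1.042200
λ₁=(c·0.120−b)/D = (56.716753·0.120−6.109697)/1.042200 = 0.668119
λ₂=(a−b·0.120)/D = (0.676530−6.109697·0.120)/1.042200 = -0.054340
w* = 0.668119·x + -0.054340·y:
  w_0 = 0.668119·1.1710 + -0.054340·8.6958 = 0.3099  (Honeywell)
  w_1 = 0.668119·0.9109 + -0.054340·8.3673 = 0.1539  (Tesla)
  w_2 = 0.668119·1.4422 + -0.054340·13.7394 = 0.2170  (Starbucks)
  w_3 = 0.668119·0.7598 + -0.054340·10.6202 = -0.0695  (GE)
  w_4 = 0.668119·1.8258 + -0.054340·15.2941 = 0.3888  (Lockheed)
Σw_i=1.0000  μᵀw=0.1200
σ²=wᵀΣw=λ₁·μ_p+λ₂ = 0.668119·0.120 + -0.054340 = 0.025834 ≈ 0.0258

0.3099  0.1539  0.2170  -0.0695  0.3888


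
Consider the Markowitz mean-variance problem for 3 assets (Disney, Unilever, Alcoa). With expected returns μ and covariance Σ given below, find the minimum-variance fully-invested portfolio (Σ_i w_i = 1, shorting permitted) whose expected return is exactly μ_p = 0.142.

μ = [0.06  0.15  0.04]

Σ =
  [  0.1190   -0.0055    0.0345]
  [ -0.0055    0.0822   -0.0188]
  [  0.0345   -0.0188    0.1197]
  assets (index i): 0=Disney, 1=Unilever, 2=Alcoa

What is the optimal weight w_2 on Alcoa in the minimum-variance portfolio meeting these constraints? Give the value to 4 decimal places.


0.0204

p=Σ⁻¹μ = [0.4459  1.9725  0.5154]
q=Σ⁻¹𝟙 = [6.5376  14.6073  8.7642]
a=μᵀp=0.343255  b=𝟙ᵀp=2.933924  c=𝟙ᵀq=29.909118  D=ac−b²=1.658554
λ₁=(c·0.142−b)/D = (29.909118·0.142−2.933924)/1.658554 = 0.791756
λ₂=(a−b·0.142)/D = (0.343255−2.933924·0.142)/1.658554 = -0.044232
w* = 0.791756·p + -0.044232·q:
  w_0 = 0.791756·0.4459 + -0.044232·6.5376 = 0.0639  (Disney)
  w_1 = 0.791756·1.9725 + -0.044232·14.6073 = 0.9157  (Unilever)
  w_2 = 0.791756·0.5154 + -0.044232·8.7642 = 0.0204  (Alcoa)
Σw_i=1.0000  μᵀw=0.1420
σ²=wᵀΣw=λ₁·μ_p+λ₂ = 0.791756·0.142 + -0.044232 = 0.068197 ≈ 0.0682


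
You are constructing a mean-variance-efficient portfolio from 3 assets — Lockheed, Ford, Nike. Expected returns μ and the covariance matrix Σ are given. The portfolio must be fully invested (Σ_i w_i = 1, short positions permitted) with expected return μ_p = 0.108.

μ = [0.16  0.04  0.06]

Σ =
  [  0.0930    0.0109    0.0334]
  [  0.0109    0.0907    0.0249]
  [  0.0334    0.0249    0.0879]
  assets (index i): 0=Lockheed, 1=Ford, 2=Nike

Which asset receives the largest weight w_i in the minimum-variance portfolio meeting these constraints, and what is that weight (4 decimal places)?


x=Σ⁻¹μ = [1.7040  0.2457  -0.0345]
y=Σ⁻¹𝟙 = [7.5693  8.4383  6.1100]
a=μᵀx=0.280402  b=𝟙ᵀx=1.915227  c=𝟙ᵀy=22.117659  D=ac−b²=2.533738
λ₁=(c·0.108−b)/D = (22.117659·0.108−1.915227)/2.533738 = 0.186870
λ₂=(a−b·0.108)/D = (0.280402−1.915227·0.108)/2.533738 = 0.029031
w* = 0.186870·x + 0.029031·y:
  w_0 = 0.186870·1.7040 + 0.029031·7.5693 = 0.5382  (Lockheed)
  w_1 = 0.186870·0.2457 + 0.029031·8.4383 = 0.2909  (Ford)
  w_2 = 0.186870·-0.0345 + 0.029031·6.1100 = 0.1709  (Nike)
Σw_i=1.0000  μᵀw=0.1080
σ²=wᵀΣw=λ₁·μ_p+λ₂ = 0.186870·0.108 + 0.029031 = 0.049213 ≈ 0.0492

Lockheed (0.5382)


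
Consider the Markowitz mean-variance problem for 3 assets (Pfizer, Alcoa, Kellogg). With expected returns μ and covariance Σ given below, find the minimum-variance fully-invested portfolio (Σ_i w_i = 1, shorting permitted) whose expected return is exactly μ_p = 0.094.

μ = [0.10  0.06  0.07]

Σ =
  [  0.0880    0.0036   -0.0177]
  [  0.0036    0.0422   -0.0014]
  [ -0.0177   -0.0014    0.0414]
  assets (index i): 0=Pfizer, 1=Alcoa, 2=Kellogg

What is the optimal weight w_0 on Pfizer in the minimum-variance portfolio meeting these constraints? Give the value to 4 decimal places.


0.7260

g=Σ⁻¹μ = [1.5643  1.3682  2.4059]
h=Σ⁻¹𝟙 = [16.8779  23.3238  32.1592]
a=μᵀg=0.406932  b=𝟙ᵀg=5.338358  c=𝟙ᵀh=72.360845  D=ac−b²=0.947914
λ₁=(c·0.094−b)/D = (72.360845·0.094−5.338358)/0.947914 = 1.543981
λ₂=(a−b·0.094)/D = (0.406932−5.338358·0.094)/0.947914 = -0.100086
w* = 1.543981·g + -0.100086·h:
  w_0 = 1.543981·1.5643 + -0.100086·16.8779 = 0.7260  (Pfizer)
  w_1 = 1.543981·1.3682 + -0.100086·23.3238 = -0.2220  (Alcoa)
  w_2 = 1.543981·2.4059 + -0.100086·32.1592 = 0.4959  (Kellogg)
Σw_i=1.0000  μᵀw=0.0940
σ²=wᵀΣw=λ₁·μ_p+λ₂ = 1.543981·0.094 + -0.100086 = 0.045048 ≈ 0.0450


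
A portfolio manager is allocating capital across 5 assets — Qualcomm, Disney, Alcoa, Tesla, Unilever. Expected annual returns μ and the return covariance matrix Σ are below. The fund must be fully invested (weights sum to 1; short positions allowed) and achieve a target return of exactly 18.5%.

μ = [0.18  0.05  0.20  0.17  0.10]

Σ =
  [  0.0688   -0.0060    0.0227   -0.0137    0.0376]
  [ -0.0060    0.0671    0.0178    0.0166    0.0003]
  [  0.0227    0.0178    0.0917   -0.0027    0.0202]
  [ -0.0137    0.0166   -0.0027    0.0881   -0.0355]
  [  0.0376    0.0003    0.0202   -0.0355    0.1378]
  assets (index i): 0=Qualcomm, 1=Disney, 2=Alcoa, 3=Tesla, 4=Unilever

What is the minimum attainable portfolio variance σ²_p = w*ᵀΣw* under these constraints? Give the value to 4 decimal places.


0.0283

x=Σ⁻¹μ = [2.3064  -0.1086  1.5911  2.5692  0.5252]
y=Σ⁻¹𝟙 = [13.2921  11.4297  4.3590  14.0516  6.5861]
a=μᵀx=1.217219  b=𝟙ᵀx=6.883249  c=𝟙ᵀy=49.718500  D=ac−b²=13.139203
λ₁=(c·0.185−b)/D = (49.718500·0.185−6.883249)/13.139203 = 0.176165
λ₂=(a−b·0.185)/D = (1.217219−6.883249·0.185)/13.139203 = -0.004276
w* = 0.176165·x + -0.004276·y:
  w_0 = 0.176165·2.3064 + -0.004276·13.2921 = 0.3495  (Qualcomm)
  w_1 = 0.176165·-0.1086 + -0.004276·11.4297 = -0.0680  (Disney)
  w_2 = 0.176165·1.5911 + -0.004276·4.3590 = 0.2617  (Alcoa)
  w_3 = 0.176165·2.5692 + -0.004276·14.0516 = 0.3925  (Tesla)
  w_4 = 0.176165·0.5252 + -0.004276·6.5861 = 0.0644  (Unilever)
Σw_i=1.0000  μᵀw=0.1850
σ²=wᵀΣw=λ₁·μ_p+λ₂ = 0.176165·0.185 + -0.004276 = 0.028315 ≈ 0.0283


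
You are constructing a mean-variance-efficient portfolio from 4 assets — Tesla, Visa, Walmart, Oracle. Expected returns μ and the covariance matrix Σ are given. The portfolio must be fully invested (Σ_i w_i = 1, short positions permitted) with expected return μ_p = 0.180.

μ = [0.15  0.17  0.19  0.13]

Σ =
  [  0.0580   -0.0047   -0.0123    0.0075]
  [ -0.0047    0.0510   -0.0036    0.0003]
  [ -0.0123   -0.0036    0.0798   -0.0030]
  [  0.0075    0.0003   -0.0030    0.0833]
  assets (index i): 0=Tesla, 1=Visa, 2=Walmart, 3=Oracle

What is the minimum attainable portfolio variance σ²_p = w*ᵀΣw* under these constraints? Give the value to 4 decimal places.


0.0264

u=Σ⁻¹μ = [3.3871  3.8583  3.1280  1.3544]
v=Σ⁻¹𝟙 = [21.3683  22.7322  17.2497  10.6203]
a=μᵀu=1.934368  b=𝟙ᵀu=11.727801  c=𝟙ᵀv=71.970490  D=ac−b²=1.676072
λ₁=(c·0.180−b)/D = (71.970490·0.180−11.727801)/1.676072 = 0.732001
λ₂=(a−b·0.180)/D = (1.934368−11.727801·0.180)/1.676072 = -0.105387
w* = 0.732001·u + -0.105387·v:
  w_0 = 0.732001·3.3871 + -0.105387·21.3683 = 0.2274  (Tesla)
  w_1 = 0.732001·3.8583 + -0.105387·22.7322 = 0.4286  (Visa)
  w_2 = 0.732001·3.1280 + -0.105387·17.2497 = 0.4718  (Walmart)
  w_3 = 0.732001·1.3544 + -0.105387·10.6203 = -0.1278  (Oracle)
Σw_i=1.0000  μᵀw=0.1800
σ²=wᵀΣw=λ₁·μ_p+λ₂ = 0.732001·0.180 + -0.105387 = 0.026373 ≈ 0.0264


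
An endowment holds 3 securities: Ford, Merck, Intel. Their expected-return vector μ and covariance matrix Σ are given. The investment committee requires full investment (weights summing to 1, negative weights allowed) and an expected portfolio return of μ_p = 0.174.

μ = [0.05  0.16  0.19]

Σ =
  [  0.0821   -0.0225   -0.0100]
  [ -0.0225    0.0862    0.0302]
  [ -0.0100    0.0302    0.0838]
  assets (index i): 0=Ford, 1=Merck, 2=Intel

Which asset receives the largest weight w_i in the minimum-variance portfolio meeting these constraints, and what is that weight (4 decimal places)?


g=Σ⁻¹μ = [1.2556  1.5303  1.8657]
h=Σ⁻¹𝟙 = [16.8029  12.7081  9.3585]
a=μᵀg=0.662100  b=𝟙ᵀg=4.651559  c=𝟙ᵀh=38.869510  D=ac−b²=4.098481
λ₁=(c·0.174−b)/D = (38.869510·0.174−4.651559)/4.098481 = 0.515248
λ₂=(a−b·0.174)/D = (0.662100−4.651559·0.174)/4.098481 = -0.035933
w* = 0.515248·g + -0.035933·h:
  w_0 = 0.515248·1.2556 + -0.035933·16.8029 = 0.0432  (Ford)
  w_1 = 0.515248·1.5303 + -0.035933·12.7081 = 0.3318  (Merck)
  w_2 = 0.515248·1.8657 + -0.035933·9.3585 = 0.6250  (Intel)
Σw_i=1.0000  μᵀw=0.1740
σ²=wᵀΣw=λ₁·μ_p+λ₂ = 0.515248·0.174 + -0.035933 = 0.053720 ≈ 0.0537

Intel (0.6250)


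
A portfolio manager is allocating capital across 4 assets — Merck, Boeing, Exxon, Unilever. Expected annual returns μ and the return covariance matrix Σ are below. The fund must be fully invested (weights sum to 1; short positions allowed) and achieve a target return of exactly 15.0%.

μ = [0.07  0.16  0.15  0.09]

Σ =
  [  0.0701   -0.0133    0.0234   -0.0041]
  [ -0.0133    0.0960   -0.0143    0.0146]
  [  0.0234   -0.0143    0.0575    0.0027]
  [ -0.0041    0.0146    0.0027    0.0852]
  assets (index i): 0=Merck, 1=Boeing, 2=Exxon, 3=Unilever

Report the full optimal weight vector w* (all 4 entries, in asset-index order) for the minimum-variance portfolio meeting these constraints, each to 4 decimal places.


p=Σ⁻¹μ = [0.4573  2.0669  2.9069  0.6320]
q=Σ⁻¹𝟙 = [12.2101  12.9044  15.1793  9.6323]
a=μᵀp=0.855644  b=𝟙ᵀp=6.063220  c=𝟙ᵀq=49.926128  D=ac−b²=5.956327
λ₁=(c·0.150−b)/D = (49.926128·0.150−6.063220)/5.956327 = 0.239359
λ₂=(a−b·0.150)/D = (0.855644−6.063220·0.150)/5.956327 = -0.009039
w* = 0.239359·p + -0.009039·q:
  w_0 = 0.239359·0.4573 + -0.009039·12.2101 = -0.0009  (Merck)
  w_1 = 0.239359·2.0669 + -0.009039·12.9044 = 0.3781  (Boeing)
  w_2 = 0.239359·2.9069 + -0.009039·15.1793 = 0.5586  (Exxon)
  w_3 = 0.239359·0.6320 + -0.009039·9.6323 = 0.0642  (Unilever)
Σw_i=1.0000  μᵀw=0.1500
σ²=wᵀΣw=λ₁·μ_p+λ₂ = 0.239359·0.150 + -0.009039 = 0.026865 ≈ 0.0269

-0.0009  0.3781  0.5586  0.0642


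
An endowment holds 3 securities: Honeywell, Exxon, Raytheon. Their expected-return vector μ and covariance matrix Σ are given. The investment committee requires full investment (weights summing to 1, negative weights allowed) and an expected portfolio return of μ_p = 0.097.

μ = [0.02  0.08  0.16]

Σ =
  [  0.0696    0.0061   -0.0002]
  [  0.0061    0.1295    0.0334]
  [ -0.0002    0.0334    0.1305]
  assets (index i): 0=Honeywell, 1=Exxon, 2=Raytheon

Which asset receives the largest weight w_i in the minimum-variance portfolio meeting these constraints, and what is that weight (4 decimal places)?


x=Σ⁻¹μ = [0.2635  0.3095  1.1473]
y=Σ⁻¹𝟙 = [13.9087  5.4444  6.2907]
a=μᵀx=0.213588  b=𝟙ᵀx=1.720241  c=𝟙ᵀy=25.643828  D=ac−b²=2.517983
λ₁=(c·0.097−b)/D = (25.643828·0.097−1.720241)/2.517983 = 0.304693
λ₂=(a−b·0.097)/D = (0.213588−1.720241·0.097)/2.517983 = 0.018556
w* = 0.304693·x + 0.018556·y:
  w_0 = 0.304693·0.2635 + 0.018556·13.9087 = 0.3384  (Honeywell)
  w_1 = 0.304693·0.3095 + 0.018556·5.4444 = 0.1953  (Exxon)
  w_2 = 0.304693·1.1473 + 0.018556·6.2907 = 0.4663  (Raytheon)
Σw_i=1.0000  μᵀw=0.0970
σ²=wᵀΣw=λ₁·μ_p+λ₂ = 0.304693·0.097 + 0.018556 = 0.048112 ≈ 0.0481

Raytheon (0.4663)
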